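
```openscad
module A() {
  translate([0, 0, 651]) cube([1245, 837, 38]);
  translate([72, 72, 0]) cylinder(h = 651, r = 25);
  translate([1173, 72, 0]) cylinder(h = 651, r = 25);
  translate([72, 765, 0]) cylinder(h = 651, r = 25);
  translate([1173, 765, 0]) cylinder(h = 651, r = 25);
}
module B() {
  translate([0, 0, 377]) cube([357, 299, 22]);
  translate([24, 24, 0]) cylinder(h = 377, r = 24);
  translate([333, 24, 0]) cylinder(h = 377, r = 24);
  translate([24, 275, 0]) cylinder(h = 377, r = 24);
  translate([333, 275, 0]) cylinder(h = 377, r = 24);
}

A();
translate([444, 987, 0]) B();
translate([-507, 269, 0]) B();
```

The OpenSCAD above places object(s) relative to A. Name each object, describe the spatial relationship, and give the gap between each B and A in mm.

A is a table. B is a stool. Two stools sit around the table at the +y, −x sides. The gap between each stool and the table is 150 mm.

Each stool's nearest face is 150 mm from the table's bounding box.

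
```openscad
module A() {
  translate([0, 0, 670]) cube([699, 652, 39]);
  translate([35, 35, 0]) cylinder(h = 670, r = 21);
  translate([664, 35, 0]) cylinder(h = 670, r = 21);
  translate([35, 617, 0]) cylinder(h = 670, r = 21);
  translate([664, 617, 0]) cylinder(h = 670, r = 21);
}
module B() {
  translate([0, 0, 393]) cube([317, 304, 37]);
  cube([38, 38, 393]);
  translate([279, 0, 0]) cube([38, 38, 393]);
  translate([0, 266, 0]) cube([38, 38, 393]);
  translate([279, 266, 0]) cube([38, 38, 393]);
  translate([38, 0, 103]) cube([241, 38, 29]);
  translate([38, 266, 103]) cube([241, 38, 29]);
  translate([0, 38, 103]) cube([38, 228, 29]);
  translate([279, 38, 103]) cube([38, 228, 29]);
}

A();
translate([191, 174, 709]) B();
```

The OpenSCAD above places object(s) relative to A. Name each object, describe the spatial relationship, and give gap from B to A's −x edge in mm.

The stool's min-x is at 191; the table's min-x is 0; gap = 191 mm.

A is a table. B is a stool. The stool is on top of the table, centred. The gap from the stool to the table's −x edge is 191 mm.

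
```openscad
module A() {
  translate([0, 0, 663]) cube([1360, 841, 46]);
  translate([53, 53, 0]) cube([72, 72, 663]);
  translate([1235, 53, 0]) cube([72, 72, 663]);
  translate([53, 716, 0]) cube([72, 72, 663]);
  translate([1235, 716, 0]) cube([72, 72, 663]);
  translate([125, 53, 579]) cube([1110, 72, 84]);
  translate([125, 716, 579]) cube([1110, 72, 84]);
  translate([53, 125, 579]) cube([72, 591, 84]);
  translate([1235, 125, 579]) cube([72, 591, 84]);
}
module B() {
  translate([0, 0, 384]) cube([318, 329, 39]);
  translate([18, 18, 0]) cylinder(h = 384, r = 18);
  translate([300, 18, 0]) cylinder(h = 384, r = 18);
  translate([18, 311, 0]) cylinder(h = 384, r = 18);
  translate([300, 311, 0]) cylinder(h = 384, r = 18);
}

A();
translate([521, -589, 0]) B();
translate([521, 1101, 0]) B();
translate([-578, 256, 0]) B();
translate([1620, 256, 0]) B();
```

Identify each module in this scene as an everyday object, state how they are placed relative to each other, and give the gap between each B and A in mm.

Each stool's nearest face is 260 mm from the table's bounding box.

A is a table. B is a stool. Four stools sit around the table at the −y, +y, −x, +x sides. The gap between each stool and the table is 260 mm.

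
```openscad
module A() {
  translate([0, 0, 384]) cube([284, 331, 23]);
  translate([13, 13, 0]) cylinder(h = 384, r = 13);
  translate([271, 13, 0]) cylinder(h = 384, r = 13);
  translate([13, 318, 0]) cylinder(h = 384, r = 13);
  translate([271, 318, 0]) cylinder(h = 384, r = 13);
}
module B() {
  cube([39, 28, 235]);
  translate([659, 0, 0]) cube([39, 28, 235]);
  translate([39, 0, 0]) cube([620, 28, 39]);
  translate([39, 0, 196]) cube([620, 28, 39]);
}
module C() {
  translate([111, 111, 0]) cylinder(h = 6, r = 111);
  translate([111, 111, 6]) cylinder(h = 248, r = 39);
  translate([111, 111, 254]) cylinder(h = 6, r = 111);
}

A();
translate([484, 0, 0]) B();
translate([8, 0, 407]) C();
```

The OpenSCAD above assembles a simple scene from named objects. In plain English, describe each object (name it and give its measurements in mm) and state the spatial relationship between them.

A is a simple wooden stool: a rectangular seat 284 mm (x) by 331 mm (y), 23 mm thick, top face at z = 407 mm, on four round legs, each 26 mm in diameter. The legs rest on z = 0, each leg's axis is inset half a diameter from the nearest pair of seat edges (so the leg's bounding box is flush with the corner).

B is a rectangular picture frame lying in the x–z plane (depth along y). The opening is 620 mm wide (x) by 157 mm tall (z), surrounded by a border 39 mm wide on all four sides. The frame is 28 mm deep and is made of two full-height vertical stiles with two horizontal rails fitted between them.

C is a spool: two coaxial disc flanges of radius 111 mm and thickness 6 mm, joined by a core cylinder of radius 39 mm and height 248 mm. The lower flange rests on z = 0 and the three cylinders share a vertical axis.

The picture frame is on the floor beside the stool on its +x side. The spool is on top of the stool.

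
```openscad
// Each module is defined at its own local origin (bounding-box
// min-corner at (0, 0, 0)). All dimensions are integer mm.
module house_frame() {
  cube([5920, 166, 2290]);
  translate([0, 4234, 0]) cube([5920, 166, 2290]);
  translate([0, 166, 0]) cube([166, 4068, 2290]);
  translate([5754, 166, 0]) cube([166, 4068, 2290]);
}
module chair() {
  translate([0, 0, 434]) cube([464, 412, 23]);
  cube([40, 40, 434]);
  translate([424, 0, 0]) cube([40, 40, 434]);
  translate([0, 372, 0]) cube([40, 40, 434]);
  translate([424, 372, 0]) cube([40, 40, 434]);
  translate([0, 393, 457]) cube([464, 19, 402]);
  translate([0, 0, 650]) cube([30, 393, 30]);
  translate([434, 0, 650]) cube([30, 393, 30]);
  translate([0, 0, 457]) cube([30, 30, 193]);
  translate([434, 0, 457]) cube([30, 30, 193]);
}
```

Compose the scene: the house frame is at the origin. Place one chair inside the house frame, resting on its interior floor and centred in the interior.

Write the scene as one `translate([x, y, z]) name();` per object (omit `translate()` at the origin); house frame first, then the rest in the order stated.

house_frame();
translate([2728, 1994, 0]) chair();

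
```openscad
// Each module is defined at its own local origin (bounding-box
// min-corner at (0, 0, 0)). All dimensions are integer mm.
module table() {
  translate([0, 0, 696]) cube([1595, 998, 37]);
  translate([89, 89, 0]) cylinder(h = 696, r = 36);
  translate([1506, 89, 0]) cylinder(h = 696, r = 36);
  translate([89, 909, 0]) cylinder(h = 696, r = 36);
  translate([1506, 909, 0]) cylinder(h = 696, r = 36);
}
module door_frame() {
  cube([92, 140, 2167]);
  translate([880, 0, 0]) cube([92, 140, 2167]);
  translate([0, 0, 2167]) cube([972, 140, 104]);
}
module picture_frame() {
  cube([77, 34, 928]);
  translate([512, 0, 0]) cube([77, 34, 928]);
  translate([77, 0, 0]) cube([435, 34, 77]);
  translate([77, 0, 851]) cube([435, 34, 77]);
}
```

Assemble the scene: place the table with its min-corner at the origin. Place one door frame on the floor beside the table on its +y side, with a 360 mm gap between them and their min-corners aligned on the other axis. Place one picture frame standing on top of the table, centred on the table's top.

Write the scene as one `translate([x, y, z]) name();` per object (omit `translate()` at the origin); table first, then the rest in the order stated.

table();
translate([0, 1358, 0]) door_frame();
translate([503, 482, 733]) picture_frame();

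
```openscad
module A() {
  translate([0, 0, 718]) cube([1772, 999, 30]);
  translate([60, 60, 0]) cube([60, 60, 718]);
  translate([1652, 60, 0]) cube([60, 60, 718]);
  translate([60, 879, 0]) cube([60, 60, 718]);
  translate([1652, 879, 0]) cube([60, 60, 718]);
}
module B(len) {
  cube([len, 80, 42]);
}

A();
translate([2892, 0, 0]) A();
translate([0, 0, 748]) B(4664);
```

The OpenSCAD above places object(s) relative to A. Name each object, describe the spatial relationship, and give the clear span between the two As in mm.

Second table starts at x = 2892; first ends at x = 1772; clear span = 2892 − 1772 = 1120 mm.

A is a table. B is a beam. A beam spans the tops of two tables. The clear span between the two tables is 1120 mm.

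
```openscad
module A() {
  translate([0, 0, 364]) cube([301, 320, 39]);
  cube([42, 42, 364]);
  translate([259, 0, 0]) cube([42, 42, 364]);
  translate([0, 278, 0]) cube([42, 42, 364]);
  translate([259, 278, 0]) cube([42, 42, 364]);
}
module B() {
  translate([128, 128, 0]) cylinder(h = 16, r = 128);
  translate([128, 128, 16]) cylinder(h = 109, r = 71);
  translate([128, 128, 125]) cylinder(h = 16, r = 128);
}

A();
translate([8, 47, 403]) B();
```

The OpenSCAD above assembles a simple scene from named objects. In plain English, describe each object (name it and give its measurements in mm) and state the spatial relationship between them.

A is a four-legged stool. The seat is 301×320 mm, 39 mm thick, top at z = 403 mm. It stands on four square legs, each 42×42 mm in cross-section, from z = 0 to the seat underside, each flush with a corner of the seat.

B is a spool: two coaxial disc flanges of radius 128 mm and thickness 16 mm, joined by a core cylinder of radius 71 mm and height 109 mm. The lower flange rests on z = 0 and the three cylinders share a vertical axis.

The spool is on top of the stool.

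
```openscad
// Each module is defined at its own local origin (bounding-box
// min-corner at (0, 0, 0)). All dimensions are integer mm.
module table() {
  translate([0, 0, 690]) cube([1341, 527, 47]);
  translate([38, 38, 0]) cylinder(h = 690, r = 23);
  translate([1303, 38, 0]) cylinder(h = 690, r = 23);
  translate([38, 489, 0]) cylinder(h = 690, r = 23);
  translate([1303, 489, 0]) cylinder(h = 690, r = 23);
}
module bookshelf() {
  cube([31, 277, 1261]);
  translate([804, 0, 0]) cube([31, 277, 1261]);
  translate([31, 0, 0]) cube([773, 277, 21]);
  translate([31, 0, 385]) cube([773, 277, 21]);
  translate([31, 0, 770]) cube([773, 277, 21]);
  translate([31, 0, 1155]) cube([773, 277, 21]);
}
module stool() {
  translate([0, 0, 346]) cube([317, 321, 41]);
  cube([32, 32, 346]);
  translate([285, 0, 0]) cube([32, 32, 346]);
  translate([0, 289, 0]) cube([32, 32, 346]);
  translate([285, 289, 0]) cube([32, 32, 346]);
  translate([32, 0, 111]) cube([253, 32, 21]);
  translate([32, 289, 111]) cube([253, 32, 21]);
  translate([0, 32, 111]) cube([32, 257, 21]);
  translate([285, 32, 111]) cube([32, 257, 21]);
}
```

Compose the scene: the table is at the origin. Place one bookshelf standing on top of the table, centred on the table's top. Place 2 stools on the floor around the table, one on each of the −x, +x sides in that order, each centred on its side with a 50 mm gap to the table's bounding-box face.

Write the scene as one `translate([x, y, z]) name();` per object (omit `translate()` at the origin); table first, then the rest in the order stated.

table();
translate([253, 125, 737]) bookshelf();
translate([-367, 103, 0]) stool();
translate([1391, 103, 0]) stool();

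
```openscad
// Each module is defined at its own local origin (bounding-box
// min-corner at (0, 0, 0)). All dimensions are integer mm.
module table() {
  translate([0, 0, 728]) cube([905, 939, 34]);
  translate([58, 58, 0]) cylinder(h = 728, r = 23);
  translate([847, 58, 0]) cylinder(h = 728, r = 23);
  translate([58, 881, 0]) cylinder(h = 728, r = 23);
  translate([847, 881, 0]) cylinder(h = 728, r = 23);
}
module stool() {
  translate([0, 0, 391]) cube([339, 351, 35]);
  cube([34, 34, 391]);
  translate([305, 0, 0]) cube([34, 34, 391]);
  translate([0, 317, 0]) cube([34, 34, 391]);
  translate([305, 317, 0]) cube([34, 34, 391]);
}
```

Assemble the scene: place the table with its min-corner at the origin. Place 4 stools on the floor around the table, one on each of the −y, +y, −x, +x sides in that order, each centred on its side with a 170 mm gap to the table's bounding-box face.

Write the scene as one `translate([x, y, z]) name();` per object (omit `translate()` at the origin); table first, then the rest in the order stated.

table();
translate([283, -521, 0]) stool();
translate([283, 1109, 0]) stool();
translate([-509, 294, 0]) stool();
translate([1075, 294, 0]) stool();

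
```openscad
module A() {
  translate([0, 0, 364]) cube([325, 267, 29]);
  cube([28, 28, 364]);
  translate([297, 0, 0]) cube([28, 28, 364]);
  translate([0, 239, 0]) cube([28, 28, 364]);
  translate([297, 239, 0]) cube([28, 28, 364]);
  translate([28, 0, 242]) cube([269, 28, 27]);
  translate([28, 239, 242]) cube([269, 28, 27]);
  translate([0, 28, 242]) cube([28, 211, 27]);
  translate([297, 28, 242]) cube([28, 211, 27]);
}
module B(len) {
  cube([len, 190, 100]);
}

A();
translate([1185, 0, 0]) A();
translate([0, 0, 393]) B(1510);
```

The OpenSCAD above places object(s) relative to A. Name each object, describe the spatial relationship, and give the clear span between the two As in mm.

A is a stool. B is a beam. A beam spans the tops of two stools. The clear span between the two stools is 860 mm.

Second stool starts at x = 1185; first ends at x = 325; clear span = 1185 − 325 = 860 mm.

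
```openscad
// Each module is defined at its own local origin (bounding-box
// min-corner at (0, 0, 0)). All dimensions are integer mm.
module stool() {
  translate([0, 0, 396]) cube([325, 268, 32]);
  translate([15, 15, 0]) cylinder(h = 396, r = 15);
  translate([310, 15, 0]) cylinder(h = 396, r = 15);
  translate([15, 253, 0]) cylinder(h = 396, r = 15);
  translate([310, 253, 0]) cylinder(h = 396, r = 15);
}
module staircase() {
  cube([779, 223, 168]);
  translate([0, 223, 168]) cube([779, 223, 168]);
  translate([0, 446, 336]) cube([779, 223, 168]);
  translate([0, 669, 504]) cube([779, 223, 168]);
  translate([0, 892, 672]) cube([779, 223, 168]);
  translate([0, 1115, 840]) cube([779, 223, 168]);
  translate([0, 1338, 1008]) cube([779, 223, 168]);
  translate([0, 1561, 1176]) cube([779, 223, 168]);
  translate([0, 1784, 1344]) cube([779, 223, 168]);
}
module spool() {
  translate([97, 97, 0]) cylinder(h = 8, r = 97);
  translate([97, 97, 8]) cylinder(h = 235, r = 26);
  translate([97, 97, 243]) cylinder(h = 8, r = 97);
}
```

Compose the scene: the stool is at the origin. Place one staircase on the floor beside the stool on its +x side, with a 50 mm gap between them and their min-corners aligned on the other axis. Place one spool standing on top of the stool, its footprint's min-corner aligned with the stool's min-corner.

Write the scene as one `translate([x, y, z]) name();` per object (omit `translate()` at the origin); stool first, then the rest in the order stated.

stool();
translate([375, 0, 0]) staircase();
translate([0, 0, 428]) spool();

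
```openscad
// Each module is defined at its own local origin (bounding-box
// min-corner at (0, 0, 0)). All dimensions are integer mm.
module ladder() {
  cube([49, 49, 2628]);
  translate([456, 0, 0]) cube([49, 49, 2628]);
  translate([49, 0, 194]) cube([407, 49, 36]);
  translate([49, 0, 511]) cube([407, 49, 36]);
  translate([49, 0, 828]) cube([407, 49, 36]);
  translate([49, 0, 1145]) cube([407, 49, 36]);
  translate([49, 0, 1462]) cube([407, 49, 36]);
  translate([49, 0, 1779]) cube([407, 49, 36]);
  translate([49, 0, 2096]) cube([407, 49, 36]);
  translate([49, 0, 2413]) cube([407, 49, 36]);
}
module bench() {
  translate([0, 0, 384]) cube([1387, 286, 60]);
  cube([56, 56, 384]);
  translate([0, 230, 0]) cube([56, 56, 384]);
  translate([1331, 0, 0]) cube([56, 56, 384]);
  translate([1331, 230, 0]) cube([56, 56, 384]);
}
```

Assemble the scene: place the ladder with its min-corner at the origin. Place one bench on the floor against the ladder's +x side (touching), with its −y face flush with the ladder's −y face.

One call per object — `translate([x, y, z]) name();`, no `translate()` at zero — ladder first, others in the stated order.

ladder();
translate([505, 0, 0]) bench();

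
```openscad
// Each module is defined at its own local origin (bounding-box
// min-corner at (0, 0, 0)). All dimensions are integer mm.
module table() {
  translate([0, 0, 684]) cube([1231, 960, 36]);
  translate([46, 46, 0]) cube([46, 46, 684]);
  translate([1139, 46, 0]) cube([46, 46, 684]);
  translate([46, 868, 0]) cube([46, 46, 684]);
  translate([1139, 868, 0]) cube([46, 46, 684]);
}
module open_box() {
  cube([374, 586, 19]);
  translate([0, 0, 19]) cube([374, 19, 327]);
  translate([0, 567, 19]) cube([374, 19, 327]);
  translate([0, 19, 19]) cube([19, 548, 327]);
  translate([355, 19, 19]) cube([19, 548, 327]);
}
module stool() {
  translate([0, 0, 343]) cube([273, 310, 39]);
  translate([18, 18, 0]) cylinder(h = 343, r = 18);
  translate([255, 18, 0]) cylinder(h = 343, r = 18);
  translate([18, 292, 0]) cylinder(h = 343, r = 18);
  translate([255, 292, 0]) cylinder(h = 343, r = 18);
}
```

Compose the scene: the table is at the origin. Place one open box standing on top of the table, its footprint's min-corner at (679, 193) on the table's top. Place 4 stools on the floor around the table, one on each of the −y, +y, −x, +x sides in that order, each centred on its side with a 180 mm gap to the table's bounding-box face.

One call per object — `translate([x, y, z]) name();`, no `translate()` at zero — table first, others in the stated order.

table();
translate([679, 193, 720]) open_box();
translate([479, -490, 0]) stool();
translate([479, 1140, 0]) stool();
translate([-453, 325, 0]) stool();
translate([1411, 325, 0]) stool();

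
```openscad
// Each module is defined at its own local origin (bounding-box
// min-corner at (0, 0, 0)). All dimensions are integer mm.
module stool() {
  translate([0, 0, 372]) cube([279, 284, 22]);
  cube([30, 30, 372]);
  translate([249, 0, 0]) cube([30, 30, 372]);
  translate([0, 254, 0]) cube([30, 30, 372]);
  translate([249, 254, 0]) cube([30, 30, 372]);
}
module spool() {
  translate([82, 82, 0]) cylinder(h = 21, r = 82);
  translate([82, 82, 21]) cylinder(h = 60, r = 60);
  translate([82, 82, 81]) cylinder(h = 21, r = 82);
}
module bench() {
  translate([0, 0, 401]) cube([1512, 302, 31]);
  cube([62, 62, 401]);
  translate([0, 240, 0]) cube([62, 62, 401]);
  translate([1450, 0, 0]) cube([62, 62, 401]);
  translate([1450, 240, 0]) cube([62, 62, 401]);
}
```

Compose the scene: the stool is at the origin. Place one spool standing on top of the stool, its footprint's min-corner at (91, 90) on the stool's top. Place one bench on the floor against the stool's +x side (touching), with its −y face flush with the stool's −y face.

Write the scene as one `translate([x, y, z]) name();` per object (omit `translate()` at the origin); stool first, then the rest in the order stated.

stool();
translate([91, 90, 394]) spool();
translate([279, 0, 0]) bench();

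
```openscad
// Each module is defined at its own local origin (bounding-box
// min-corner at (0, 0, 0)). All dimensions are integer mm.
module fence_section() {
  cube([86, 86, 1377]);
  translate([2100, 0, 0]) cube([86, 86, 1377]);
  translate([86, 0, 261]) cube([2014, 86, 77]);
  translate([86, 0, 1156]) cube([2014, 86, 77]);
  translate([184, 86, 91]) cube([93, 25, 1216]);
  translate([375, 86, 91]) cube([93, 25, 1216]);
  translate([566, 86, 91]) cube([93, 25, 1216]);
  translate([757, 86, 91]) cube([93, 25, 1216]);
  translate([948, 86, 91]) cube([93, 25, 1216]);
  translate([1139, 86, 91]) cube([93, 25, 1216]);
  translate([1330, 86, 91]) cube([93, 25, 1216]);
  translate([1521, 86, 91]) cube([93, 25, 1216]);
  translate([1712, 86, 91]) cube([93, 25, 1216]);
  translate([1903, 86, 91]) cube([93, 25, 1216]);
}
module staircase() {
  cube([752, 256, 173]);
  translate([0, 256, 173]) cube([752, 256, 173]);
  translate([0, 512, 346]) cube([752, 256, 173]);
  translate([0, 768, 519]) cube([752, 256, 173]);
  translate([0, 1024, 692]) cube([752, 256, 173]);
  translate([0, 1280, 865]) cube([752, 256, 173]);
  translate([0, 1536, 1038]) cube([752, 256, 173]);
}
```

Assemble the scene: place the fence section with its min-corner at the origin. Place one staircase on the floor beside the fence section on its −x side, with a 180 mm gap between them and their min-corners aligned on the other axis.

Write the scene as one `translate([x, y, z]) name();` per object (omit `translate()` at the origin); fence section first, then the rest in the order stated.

fence_section();
translate([-932, 0, 0]) staircase();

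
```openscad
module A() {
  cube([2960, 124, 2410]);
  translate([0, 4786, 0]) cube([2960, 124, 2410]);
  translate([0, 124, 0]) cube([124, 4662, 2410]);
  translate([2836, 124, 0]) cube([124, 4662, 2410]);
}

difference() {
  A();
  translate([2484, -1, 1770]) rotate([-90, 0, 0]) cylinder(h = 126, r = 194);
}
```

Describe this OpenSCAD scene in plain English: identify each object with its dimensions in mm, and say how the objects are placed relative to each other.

A is a box-shaped house frame (walls only): outside footprint 2960×4910 mm, wall height 2410 mm, wall thickness 124 mm. The two y-facing walls run the full x-width; the two x-facing walls fit between the inner faces of the y-facing walls.

The house frame has a circular hole of radius 194 mm through its front wall, centred at (x = 2484, z = 1770).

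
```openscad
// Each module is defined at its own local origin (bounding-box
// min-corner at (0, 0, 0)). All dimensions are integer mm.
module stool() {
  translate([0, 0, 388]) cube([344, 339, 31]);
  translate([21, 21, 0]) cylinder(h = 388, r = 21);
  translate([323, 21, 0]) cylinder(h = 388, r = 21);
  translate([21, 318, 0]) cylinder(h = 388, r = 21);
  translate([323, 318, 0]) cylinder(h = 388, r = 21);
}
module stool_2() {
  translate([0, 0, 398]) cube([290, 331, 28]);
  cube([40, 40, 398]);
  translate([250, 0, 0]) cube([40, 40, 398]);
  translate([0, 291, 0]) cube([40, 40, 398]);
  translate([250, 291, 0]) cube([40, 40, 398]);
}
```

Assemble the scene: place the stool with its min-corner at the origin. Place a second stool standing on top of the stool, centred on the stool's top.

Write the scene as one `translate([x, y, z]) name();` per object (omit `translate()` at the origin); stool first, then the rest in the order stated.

stool();
translate([27, 4, 419]) stool_2();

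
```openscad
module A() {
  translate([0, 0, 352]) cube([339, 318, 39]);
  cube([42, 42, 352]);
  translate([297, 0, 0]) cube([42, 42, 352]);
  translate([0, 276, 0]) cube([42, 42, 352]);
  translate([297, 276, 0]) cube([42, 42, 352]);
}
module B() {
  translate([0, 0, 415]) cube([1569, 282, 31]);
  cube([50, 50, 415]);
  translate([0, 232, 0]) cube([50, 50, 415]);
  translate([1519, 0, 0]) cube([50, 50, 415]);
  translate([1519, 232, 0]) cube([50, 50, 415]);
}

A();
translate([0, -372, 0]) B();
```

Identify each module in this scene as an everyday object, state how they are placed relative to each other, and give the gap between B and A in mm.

A is a stool. B is a bench. The bench is on the floor beside the stool on its −y side. The gap between the bench and the stool is 90 mm.

The bench's nearest face is 90 mm from the stool's −y face.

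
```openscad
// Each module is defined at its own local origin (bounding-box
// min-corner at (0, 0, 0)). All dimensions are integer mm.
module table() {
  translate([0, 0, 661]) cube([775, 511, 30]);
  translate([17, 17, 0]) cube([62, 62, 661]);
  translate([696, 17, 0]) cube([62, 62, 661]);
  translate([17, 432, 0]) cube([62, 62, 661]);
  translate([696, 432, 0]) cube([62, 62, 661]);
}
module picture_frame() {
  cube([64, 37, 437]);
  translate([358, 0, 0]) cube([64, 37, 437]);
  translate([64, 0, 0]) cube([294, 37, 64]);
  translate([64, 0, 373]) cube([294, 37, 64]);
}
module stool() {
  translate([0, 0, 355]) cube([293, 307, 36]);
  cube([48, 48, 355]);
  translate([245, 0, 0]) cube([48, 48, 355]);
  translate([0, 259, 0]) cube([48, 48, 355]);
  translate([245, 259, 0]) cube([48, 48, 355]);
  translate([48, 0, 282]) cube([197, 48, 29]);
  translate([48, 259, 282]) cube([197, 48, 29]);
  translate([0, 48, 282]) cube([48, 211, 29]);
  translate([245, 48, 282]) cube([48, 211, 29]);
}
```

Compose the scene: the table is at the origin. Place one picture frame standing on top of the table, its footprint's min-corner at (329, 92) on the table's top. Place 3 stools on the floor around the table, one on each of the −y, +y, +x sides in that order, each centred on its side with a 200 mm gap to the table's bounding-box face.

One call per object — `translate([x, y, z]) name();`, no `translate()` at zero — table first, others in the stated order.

table();
translate([329, 92, 691]) picture_frame();
translate([241, -507, 0]) stool();
translate([241, 711, 0]) stool();
translate([975, 102, 0]) stool();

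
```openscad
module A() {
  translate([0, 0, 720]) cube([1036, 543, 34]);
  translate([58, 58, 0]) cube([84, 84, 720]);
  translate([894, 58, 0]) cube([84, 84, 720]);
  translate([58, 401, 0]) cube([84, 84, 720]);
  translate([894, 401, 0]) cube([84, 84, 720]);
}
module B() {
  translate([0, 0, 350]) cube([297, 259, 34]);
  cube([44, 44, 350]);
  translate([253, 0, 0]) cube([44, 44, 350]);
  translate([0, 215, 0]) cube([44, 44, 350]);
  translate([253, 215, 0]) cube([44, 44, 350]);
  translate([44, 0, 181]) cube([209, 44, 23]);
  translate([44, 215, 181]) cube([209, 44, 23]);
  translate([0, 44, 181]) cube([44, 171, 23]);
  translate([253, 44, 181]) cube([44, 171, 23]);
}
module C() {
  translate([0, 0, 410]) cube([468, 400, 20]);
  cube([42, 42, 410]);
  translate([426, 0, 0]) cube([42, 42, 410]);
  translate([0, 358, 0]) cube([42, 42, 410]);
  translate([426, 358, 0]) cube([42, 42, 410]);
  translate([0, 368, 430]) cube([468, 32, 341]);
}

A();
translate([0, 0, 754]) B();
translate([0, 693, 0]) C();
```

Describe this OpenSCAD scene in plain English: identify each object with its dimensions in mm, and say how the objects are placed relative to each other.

A is a table: top 1036 mm (x) × 543 mm (y), 34 mm thick, upper face at z = 754 mm, on four 84×84 mm square legs, each inset 58 mm from the nearest pair of top edges, running from z = 0 to the bottom of the top.

B is a simple wooden stool: a rectangular seat 297 mm (x) by 259 mm (y), 34 mm thick, top face at z = 384 mm, on four square legs, each 44×44 mm in cross-section. The legs rest on z = 0, each flush with a corner of the seat. Four stretchers, 44 mm wide and 23 mm tall, connect adjacent legs with their undersides at z = 181 mm, each running between the inner faces of the legs it joins and aligned with the legs' outer faces on the other axis.

C is a chair. The seat is a 468×400×20 mm slab with its top at z = 430 mm, on four 42×42 mm corner legs (flush with the seat edges, standing on z = 0). A flat backrest 32 mm thick, 341 mm tall, spans the full seat width and rises from the seat top along its +y edge, rear face flush with the rear of the seat.

The stool is on top of the table. The chair is on the floor beside the table on its +y side.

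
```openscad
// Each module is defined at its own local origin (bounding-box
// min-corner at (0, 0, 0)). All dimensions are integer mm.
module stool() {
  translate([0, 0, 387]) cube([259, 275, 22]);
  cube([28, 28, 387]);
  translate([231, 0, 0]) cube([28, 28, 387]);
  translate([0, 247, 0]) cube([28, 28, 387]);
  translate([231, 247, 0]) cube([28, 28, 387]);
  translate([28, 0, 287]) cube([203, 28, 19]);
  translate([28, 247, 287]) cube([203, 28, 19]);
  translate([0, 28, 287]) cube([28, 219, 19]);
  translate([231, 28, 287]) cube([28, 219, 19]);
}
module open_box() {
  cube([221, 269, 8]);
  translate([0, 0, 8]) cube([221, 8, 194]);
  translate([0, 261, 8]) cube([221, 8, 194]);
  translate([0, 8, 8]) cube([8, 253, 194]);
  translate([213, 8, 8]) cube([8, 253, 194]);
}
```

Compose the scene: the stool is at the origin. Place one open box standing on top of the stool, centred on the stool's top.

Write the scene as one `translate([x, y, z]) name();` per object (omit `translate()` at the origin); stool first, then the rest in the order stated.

stool();
translate([19, 3, 409]) open_box();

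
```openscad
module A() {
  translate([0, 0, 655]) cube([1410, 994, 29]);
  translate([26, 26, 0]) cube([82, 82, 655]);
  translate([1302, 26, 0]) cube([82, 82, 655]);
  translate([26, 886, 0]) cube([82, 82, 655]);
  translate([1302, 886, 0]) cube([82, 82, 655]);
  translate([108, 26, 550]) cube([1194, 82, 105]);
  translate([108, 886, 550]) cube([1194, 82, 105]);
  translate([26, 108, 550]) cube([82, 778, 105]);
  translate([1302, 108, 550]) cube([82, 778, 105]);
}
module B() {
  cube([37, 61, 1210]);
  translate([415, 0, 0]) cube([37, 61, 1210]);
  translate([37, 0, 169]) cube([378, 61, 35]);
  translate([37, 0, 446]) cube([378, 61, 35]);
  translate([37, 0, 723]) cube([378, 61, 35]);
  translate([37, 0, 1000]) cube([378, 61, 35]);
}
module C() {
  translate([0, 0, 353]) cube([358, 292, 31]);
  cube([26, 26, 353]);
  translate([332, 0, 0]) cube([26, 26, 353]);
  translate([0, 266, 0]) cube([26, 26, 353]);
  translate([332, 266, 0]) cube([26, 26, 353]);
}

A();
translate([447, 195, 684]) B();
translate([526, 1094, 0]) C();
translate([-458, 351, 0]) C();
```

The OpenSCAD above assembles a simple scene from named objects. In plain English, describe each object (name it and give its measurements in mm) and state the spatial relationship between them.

A is a rectangular dining table. The top is 1410×994×29 mm with its upper surface at z = 684 mm. It stands on four 82×82 mm square legs, each inset 26 mm from the nearest pair of top edges, running from the floor to the underside of the top. Four apron rails, 82 mm thick and 105 mm tall, run between adjacent legs with their top edges flush with the underside of the top and their outer faces flush with the legs' outer faces.

B is a straight ladder. Two 37×61 mm vertical rails, 1210 mm tall, stand 452 mm apart (outside-to-outside) with their front faces coplanar on the −y side. 4 rungs, each 61 mm deep and 35 mm tall, span between the inner faces of the rails, front faces flush with the rails. The lowest rung's underside is at z = 169 mm and rungs are spaced 277 mm apart (underside to underside).

C is a four-legged stool. The seat is 358×292 mm, 31 mm thick, top at z = 384 mm. It stands on four square legs, each 26×26 mm in cross-section, from z = 0 to the seat underside, each flush with a corner of the seat.

The ladder is on top of the table. Two stools sit around the table at the +y, −x sides.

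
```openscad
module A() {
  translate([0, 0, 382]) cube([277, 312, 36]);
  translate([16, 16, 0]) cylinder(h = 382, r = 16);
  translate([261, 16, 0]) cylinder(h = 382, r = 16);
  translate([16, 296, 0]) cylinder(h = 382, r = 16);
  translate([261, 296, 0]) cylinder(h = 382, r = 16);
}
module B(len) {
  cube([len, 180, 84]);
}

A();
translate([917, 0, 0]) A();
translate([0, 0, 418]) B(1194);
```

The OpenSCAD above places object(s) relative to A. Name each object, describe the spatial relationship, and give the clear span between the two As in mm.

A is a stool. B is a beam. A beam spans the tops of two stools. The clear span between the two stools is 640 mm.

Second stool starts at x = 917; first ends at x = 277; clear span = 917 − 277 = 640 mm.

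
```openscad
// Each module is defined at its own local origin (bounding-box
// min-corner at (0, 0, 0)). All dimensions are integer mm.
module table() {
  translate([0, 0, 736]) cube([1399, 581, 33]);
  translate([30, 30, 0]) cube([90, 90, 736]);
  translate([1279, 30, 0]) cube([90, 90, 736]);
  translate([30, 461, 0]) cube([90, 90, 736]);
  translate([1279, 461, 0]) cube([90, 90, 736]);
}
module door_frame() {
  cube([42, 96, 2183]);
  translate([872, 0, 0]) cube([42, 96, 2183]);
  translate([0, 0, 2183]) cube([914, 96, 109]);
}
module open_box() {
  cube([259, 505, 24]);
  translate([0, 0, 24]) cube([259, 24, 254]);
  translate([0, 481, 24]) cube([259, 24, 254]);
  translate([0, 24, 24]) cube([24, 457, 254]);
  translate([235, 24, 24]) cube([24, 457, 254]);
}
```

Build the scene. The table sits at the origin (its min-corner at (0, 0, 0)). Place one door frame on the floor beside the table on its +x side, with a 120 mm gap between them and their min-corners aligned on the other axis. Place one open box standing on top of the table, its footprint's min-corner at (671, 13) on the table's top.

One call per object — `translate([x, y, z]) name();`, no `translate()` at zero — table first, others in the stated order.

table();
translate([1519, 0, 0]) door_frame();
translate([671, 13, 769]) open_box();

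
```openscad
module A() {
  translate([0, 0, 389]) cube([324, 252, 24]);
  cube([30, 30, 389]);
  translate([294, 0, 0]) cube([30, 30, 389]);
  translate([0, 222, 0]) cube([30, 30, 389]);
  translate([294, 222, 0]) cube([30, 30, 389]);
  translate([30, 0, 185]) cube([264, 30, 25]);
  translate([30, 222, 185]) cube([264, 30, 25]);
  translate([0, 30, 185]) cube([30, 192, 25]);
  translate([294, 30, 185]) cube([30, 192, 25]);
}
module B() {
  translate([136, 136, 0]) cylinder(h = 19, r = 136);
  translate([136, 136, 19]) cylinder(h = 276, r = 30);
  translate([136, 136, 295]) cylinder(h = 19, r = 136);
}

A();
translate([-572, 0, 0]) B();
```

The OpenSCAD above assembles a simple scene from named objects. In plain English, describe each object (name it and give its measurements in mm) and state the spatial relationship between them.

A is a four-legged stool. The seat is 324×252 mm, 24 mm thick, top at z = 413 mm. It stands on four square legs, each 30×30 mm in cross-section, from z = 0 to the seat underside, each flush with a corner of the seat. Four stretchers, 30 mm wide and 25 mm tall, connect adjacent legs with their undersides at z = 185 mm, each running between the inner faces of the legs it joins and aligned with the legs' outer faces on the other axis.

B is a spool: two coaxial disc flanges of radius 136 mm and thickness 19 mm, joined by a core cylinder of radius 30 mm and height 276 mm. The lower flange rests on z = 0 and the three cylinders share a vertical axis.

The spool is on the floor beside the stool on its −x side.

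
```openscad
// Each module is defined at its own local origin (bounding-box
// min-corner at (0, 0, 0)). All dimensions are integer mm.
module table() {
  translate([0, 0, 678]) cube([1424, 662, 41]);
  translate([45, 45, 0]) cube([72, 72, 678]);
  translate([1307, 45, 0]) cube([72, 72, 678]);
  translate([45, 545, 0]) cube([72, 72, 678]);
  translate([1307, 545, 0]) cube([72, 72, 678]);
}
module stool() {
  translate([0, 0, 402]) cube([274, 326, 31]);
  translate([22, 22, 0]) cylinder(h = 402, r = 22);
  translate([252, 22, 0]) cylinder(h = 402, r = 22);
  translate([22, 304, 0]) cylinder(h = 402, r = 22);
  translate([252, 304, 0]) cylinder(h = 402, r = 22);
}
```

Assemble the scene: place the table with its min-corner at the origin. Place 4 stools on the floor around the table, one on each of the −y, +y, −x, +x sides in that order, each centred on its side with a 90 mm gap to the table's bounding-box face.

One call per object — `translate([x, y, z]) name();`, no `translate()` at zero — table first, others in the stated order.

table();
translate([575, -416, 0]) stool();
translate([575, 752, 0]) stool();
translate([-364, 168, 0]) stool();
translate([1514, 168, 0]) stool();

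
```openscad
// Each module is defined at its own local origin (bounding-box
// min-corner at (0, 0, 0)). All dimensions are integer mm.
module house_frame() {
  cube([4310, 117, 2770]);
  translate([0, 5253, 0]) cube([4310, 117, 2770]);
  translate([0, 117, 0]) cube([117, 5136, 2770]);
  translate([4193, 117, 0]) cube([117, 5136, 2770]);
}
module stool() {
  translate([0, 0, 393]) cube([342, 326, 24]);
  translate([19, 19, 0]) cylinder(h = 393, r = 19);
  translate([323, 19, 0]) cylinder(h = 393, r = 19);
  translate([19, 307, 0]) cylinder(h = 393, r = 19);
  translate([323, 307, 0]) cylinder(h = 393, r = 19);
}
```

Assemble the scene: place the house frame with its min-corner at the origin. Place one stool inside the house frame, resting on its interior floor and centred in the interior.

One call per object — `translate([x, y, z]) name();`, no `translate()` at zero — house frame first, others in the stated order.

house_frame();
translate([1984, 2522, 0]) stool();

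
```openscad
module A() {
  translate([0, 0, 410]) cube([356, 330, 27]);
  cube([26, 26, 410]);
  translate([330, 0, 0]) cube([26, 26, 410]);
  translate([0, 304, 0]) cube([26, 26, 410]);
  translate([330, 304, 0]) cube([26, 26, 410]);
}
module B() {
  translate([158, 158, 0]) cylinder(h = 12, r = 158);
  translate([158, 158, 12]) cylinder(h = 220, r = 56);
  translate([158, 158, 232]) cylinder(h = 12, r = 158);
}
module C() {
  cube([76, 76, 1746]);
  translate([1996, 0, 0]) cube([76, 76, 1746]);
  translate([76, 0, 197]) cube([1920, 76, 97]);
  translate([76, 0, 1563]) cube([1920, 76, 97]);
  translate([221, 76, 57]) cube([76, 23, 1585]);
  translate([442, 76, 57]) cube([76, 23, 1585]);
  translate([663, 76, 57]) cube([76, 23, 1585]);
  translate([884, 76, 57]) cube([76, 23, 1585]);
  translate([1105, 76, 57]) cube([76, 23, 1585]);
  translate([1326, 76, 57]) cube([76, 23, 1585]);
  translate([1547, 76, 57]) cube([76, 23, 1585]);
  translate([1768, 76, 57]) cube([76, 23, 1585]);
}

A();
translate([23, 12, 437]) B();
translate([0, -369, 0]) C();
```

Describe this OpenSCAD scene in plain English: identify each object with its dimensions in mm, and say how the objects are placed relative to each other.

A is a four-legged stool. The seat is 356×330 mm, 27 mm thick, top at z = 437 mm. It stands on four square legs, each 26×26 mm in cross-section, from z = 0 to the seat underside, each flush with a corner of the seat.

B is a spool: two coaxial disc flanges of radius 158 mm and thickness 12 mm, joined by a core cylinder of radius 56 mm and height 220 mm. The lower flange rests on z = 0 and the three cylinders share a vertical axis.

C is a fence section. Two 76×76 mm posts, 1746 mm tall, stand on the floor with a clear span of 1920 mm between their inner faces. Two horizontal rails of 76×97 mm section span the gap between the posts with their undersides at z = 197 mm and z = 1563 mm, flush with the posts' −y face. 8 pickets, each 76 mm wide, 23 mm thick and 1585 mm tall, are fixed to the +y face of the rails with their bottoms at z = 57 mm, evenly spaced across the span with equal gaps (rounded down to the nearest mm) at the −x end and between each pair — any rounding remainder accumulates at the +x end.

The spool is on top of the stool. The fence section is on the floor beside the stool on its −y side.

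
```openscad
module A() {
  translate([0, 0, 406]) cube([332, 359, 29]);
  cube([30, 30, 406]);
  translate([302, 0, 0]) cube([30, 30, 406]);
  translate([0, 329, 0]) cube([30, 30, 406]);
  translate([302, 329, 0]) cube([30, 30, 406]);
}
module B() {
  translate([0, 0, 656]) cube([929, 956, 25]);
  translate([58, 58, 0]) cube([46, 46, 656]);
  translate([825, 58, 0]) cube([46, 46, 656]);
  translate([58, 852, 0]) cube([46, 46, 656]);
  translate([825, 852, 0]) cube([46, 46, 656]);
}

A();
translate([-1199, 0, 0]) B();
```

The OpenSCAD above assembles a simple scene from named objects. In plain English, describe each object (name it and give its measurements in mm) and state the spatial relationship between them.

A is a simple wooden stool: a rectangular seat 332 mm (x) by 359 mm (y), 29 mm thick, top face at z = 435 mm, on four square legs, each 30×30 mm in cross-section. The legs rest on z = 0, each flush with a corner of the seat.

B is a rectangular dining table. The top is 929×956×25 mm with its upper surface at z = 681 mm. It stands on four 46×46 mm square legs, each inset 58 mm from the nearest pair of top edges, running from the floor to the underside of the top.

The table is on the floor beside the stool on its −x side.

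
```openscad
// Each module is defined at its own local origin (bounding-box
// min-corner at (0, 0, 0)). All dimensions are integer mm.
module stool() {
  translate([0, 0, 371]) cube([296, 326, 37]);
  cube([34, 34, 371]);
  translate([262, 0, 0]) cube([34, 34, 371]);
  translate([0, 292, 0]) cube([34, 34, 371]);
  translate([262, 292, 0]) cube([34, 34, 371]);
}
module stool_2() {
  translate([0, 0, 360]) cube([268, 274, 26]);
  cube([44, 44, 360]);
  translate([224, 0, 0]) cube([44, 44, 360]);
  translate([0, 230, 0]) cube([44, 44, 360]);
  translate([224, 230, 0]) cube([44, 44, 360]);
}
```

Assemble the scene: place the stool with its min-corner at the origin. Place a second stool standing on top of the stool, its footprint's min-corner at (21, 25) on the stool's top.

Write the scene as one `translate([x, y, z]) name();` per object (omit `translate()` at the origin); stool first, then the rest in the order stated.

stool();
translate([21, 25, 408]) stool_2();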